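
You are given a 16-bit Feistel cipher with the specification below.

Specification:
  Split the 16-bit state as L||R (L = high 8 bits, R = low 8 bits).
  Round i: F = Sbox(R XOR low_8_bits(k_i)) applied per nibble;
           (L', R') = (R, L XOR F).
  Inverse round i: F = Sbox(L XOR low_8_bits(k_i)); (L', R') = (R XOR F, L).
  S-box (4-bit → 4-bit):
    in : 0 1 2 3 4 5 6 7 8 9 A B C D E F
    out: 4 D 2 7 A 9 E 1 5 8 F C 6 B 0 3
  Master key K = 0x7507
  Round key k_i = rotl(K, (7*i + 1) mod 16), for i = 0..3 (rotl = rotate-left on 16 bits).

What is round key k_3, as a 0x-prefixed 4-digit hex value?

0x41DD

K = 0x7507
k_0 = rotl(K, (7*0+1) mod 16) = rotl(K, 1) = 0xEA0E
k_1 = rotl(K, (7*1+1) mod 16) = rotl(K, 8) = 0x0775
k_2 = rotl(K, (7*2+1) mod 16) = rotl(K, 15) = 0xBA83
k_3 = rotl(K, (7*3+1) mod 16) = rotl(K, 6) = 0x41DD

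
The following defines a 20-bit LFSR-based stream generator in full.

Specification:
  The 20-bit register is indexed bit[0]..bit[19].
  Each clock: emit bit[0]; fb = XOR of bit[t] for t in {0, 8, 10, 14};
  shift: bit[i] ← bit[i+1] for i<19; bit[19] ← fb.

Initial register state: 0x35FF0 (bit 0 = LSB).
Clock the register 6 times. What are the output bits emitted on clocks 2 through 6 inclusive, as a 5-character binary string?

00011

reg_0 = 0x35FF0
clock 1: out=0, reg = 0x9AFF8
clock 2: out=0, reg = 0x4D7FC
clock 3: out=0, reg = 0xA6BFE
clock 4: out=0, reg = 0x535FF
clock 5: out=1, reg = 0xA9AFF
clock 6: out=1, reg = 0xD4D7F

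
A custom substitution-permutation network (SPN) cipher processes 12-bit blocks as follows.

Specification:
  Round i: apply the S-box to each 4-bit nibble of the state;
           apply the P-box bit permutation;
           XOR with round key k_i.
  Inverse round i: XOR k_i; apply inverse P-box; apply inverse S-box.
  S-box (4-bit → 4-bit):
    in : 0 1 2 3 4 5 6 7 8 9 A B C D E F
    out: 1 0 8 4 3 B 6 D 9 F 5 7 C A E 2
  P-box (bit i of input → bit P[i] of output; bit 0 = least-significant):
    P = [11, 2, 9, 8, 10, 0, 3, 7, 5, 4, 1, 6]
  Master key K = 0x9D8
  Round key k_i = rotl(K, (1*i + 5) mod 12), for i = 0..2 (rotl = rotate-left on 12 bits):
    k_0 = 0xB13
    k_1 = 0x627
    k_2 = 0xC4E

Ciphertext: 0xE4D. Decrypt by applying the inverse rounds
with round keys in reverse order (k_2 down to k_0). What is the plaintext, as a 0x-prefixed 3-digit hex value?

s_0 = ciphertext = 0xE4D
s_1 = InvRound(s_0, k_2) = 0x3F3
s_2 = InvRound(s_1, k_1) = 0xD8D
s_3 = InvRound(s_2, k_0) = 0x676

0x676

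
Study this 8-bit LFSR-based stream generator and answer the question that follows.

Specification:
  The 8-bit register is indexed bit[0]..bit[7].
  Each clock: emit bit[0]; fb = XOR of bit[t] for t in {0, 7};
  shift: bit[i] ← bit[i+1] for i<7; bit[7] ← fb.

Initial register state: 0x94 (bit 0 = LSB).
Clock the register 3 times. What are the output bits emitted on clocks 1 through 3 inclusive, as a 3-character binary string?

reg_0 = 0x94
clock 1: out=0, reg = 0xCA
clock 2: out=0, reg = 0xE5
clock 3: out=1, reg = 0x72

001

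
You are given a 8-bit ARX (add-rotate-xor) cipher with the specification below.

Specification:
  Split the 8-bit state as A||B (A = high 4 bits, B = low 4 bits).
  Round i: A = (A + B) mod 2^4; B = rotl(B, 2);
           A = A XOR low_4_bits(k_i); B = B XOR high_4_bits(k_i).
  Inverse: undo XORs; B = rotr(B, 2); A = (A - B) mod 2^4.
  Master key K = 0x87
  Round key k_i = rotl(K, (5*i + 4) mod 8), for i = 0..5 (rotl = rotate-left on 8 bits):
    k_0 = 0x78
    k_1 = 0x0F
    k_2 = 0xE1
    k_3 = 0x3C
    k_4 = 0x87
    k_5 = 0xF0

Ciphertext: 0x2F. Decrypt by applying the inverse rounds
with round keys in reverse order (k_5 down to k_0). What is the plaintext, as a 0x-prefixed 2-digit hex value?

0x67

s_0 = ciphertext = 0x2F
s_1 = InvRound(s_0, k_5) = 0x20
s_2 = InvRound(s_1, k_4) = 0x32
s_3 = InvRound(s_2, k_3) = 0xB4
s_4 = InvRound(s_3, k_2) = 0x0A
s_5 = InvRound(s_4, k_1) = 0x5A
s_6 = InvRound(s_5, k_0) = 0x67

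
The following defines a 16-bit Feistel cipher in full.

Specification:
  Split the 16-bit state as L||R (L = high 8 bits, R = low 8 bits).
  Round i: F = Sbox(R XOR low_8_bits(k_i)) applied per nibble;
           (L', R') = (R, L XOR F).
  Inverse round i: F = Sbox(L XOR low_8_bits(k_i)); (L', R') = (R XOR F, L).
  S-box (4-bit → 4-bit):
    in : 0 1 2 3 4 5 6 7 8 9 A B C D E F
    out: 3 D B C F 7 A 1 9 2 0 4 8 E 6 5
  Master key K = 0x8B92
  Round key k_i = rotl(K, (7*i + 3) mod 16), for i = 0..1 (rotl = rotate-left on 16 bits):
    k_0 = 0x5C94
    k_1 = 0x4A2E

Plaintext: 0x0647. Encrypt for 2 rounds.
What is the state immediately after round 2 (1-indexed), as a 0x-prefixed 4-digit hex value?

0xEAC8

s_0 = plaintext = 0x0647
s_1 = Round(s_0, k_0) = 0x47EA
s_2 = Round(s_1, k_1) = 0xEAC8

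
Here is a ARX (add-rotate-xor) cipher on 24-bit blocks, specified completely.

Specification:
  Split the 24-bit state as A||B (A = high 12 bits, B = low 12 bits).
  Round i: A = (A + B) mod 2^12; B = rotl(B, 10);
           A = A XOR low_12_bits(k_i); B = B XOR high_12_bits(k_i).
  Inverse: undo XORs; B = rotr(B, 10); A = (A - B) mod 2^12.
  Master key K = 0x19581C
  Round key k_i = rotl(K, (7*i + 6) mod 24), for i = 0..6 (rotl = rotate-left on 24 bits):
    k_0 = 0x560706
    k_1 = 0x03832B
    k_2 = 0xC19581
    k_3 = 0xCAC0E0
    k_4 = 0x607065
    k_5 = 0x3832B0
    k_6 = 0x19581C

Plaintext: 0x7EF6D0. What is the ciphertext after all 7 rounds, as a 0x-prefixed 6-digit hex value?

s_0 = plaintext = 0x7EF6D0
s_1 = Round(s_0, k_0) = 0x9B94D4
s_2 = Round(s_1, k_1) = 0xDA610D
s_3 = Round(s_2, k_2) = 0xB3285A
s_4 = Round(s_3, k_3) = 0x36C6BA
s_5 = Round(s_4, k_4) = 0xA43FA9
s_6 = Round(s_5, k_5) = 0xB5C469
s_7 = Round(s_6, k_6) = 0x7D948F

0x7D948F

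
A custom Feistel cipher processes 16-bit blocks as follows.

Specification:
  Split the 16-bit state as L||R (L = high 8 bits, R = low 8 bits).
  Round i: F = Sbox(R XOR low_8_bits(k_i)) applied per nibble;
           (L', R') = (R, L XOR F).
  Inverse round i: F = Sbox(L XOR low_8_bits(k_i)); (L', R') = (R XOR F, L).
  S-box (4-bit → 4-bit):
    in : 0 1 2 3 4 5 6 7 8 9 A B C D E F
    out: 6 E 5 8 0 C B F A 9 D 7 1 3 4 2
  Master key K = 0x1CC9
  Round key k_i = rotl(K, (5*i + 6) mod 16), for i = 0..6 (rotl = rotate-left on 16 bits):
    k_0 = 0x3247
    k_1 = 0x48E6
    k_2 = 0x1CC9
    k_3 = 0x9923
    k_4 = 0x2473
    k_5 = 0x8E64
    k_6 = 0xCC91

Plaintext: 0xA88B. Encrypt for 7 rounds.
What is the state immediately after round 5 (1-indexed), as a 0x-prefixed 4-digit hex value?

0xC868

s_0 = plaintext = 0xA88B
s_1 = Round(s_0, k_0) = 0x8BB9
s_2 = Round(s_1, k_1) = 0xB949
s_3 = Round(s_2, k_2) = 0x491F
s_4 = Round(s_3, k_3) = 0x1FC8
s_5 = Round(s_4, k_4) = 0xC868
s_6 = Round(s_5, k_5) = 0x68A9
s_7 = Round(s_6, k_6) = 0xA9E2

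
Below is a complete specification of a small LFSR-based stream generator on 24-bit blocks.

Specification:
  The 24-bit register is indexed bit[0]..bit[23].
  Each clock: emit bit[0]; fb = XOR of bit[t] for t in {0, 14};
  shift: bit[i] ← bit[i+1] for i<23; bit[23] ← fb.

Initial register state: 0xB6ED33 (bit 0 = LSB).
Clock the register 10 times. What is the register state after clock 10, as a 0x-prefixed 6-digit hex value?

reg_0 = 0xB6ED33
clock 1: out=1, reg = 0x5B7699
clock 2: out=1, reg = 0x2DBB4C
clock 3: out=0, reg = 0x16DDA6
clock 4: out=0, reg = 0x8B6ED3
clock 5: out=1, reg = 0x45B769
clock 6: out=1, reg = 0xA2DBB4
clock 7: out=0, reg = 0xD16DDA
clock 8: out=0, reg = 0xE8B6ED
clock 9: out=1, reg = 0xF45B76
clock 10: out=0, reg = 0xFA2DBB

0xFA2DBB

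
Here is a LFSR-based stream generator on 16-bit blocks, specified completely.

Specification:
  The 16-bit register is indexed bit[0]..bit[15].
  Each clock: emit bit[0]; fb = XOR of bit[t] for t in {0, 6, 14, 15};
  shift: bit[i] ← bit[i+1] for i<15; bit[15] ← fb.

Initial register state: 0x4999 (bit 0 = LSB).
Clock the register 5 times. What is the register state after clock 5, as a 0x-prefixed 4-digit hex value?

0x924C

reg_0 = 0x4999
clock 1: out=1, reg = 0x24CC
clock 2: out=0, reg = 0x9266
clock 3: out=0, reg = 0x4933
clock 4: out=1, reg = 0x2499
clock 5: out=1, reg = 0x924C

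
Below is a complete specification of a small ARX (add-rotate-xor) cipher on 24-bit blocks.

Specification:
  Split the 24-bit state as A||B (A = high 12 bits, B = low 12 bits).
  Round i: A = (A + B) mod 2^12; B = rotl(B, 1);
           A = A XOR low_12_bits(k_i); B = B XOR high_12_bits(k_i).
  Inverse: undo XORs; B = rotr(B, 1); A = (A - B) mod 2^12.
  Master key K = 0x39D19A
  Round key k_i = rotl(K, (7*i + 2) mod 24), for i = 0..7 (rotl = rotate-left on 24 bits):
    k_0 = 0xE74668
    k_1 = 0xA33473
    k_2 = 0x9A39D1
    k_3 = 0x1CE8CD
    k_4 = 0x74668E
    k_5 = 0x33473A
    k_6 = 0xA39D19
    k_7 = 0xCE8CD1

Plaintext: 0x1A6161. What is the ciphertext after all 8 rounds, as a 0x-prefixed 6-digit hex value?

0xD13167

s_0 = plaintext = 0x1A6161
s_1 = Round(s_0, k_0) = 0x56FCB6
s_2 = Round(s_1, k_1) = 0x65635E
s_3 = Round(s_2, k_2) = 0x065F1F
s_4 = Round(s_3, k_3) = 0x749FF1
s_5 = Round(s_4, k_4) = 0x1B48A5
s_6 = Round(s_5, k_5) = 0xD6327F
s_7 = Round(s_6, k_6) = 0x2FBEC7
s_8 = Round(s_7, k_7) = 0xD13167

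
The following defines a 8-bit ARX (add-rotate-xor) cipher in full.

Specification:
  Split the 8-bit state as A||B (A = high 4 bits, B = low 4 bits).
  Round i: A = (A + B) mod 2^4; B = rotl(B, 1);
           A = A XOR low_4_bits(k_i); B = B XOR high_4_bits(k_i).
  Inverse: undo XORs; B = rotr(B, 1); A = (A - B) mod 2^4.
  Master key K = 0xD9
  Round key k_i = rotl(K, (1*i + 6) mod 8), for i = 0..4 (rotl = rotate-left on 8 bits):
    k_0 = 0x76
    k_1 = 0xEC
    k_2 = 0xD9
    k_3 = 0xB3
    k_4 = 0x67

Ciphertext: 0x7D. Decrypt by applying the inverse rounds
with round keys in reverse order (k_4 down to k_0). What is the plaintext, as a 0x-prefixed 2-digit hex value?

0x6D

s_0 = ciphertext = 0x7D
s_1 = InvRound(s_0, k_4) = 0x3D
s_2 = InvRound(s_1, k_3) = 0xD3
s_3 = InvRound(s_2, k_2) = 0xD7
s_4 = InvRound(s_3, k_1) = 0x5C
s_5 = InvRound(s_4, k_0) = 0x6D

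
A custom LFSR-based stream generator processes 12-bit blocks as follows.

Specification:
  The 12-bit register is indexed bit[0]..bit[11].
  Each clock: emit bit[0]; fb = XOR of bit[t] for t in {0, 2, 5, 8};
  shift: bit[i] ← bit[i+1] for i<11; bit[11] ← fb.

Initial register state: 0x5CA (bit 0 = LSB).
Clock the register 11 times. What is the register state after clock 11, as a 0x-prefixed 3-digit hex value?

reg_0 = 0x5CA
clock 1: out=0, reg = 0xAE5
clock 2: out=1, reg = 0xD72
clock 3: out=0, reg = 0x6B9
clock 4: out=1, reg = 0x35C
clock 5: out=0, reg = 0x1AE
clock 6: out=0, reg = 0x8D7
clock 7: out=1, reg = 0x46B
clock 8: out=1, reg = 0x235
clock 9: out=1, reg = 0x91A
clock 10: out=0, reg = 0xC8D
clock 11: out=1, reg = 0x646

0x646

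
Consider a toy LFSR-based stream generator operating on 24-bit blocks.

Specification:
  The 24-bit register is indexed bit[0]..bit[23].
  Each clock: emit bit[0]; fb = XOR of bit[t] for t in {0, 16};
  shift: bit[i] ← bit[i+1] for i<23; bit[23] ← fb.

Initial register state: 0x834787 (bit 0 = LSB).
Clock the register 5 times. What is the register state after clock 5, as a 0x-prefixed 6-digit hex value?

reg_0 = 0x834787
clock 1: out=1, reg = 0x41A3C3
clock 2: out=1, reg = 0x20D1E1
clock 3: out=1, reg = 0x9068F0
clock 4: out=0, reg = 0x483478
clock 5: out=0, reg = 0x241A3C

0x241A3C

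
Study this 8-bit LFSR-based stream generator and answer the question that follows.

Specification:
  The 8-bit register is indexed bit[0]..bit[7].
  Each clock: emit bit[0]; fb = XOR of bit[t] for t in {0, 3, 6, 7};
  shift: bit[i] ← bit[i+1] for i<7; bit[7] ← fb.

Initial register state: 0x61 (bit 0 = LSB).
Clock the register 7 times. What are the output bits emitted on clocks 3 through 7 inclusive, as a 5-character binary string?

00011

reg_0 = 0x61
clock 1: out=1, reg = 0x30
clock 2: out=0, reg = 0x18
clock 3: out=0, reg = 0x8C
clock 4: out=0, reg = 0x46
clock 5: out=0, reg = 0xA3
clock 6: out=1, reg = 0x51
clock 7: out=1, reg = 0x28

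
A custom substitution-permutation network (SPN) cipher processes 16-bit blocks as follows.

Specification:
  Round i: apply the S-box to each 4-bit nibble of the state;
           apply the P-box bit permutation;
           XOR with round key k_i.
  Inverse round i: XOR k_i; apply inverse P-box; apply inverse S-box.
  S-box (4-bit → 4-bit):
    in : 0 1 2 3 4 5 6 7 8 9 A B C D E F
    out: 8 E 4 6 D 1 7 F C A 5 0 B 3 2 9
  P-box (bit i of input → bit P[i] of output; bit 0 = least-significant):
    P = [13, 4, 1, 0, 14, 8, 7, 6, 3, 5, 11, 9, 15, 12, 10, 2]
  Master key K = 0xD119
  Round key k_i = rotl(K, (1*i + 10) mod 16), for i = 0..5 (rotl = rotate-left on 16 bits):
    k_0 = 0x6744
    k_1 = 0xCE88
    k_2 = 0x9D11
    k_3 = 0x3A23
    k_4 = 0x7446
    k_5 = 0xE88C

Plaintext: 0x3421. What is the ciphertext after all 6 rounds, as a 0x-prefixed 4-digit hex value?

0x924D

s_0 = plaintext = 0x3421
s_1 = Round(s_0, k_0) = 0x79DF
s_2 = Round(s_1, k_1) = 0x39AD
s_3 = Round(s_2, k_2) = 0xEBA1
s_4 = Round(s_3, k_3) = 0x6AB0
s_5 = Round(s_4, k_4) = 0xE84F
s_6 = Round(s_5, k_5) = 0x924D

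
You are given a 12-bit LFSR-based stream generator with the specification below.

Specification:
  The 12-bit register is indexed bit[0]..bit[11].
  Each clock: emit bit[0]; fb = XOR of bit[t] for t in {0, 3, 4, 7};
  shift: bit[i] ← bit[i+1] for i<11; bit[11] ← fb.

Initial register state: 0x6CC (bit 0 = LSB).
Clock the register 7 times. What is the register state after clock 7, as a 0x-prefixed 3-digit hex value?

0xE8D

reg_0 = 0x6CC
clock 1: out=0, reg = 0x366
clock 2: out=0, reg = 0x1B3
clock 3: out=1, reg = 0x8D9
clock 4: out=1, reg = 0x46C
clock 5: out=0, reg = 0xA36
clock 6: out=0, reg = 0xD1B
clock 7: out=1, reg = 0xE8D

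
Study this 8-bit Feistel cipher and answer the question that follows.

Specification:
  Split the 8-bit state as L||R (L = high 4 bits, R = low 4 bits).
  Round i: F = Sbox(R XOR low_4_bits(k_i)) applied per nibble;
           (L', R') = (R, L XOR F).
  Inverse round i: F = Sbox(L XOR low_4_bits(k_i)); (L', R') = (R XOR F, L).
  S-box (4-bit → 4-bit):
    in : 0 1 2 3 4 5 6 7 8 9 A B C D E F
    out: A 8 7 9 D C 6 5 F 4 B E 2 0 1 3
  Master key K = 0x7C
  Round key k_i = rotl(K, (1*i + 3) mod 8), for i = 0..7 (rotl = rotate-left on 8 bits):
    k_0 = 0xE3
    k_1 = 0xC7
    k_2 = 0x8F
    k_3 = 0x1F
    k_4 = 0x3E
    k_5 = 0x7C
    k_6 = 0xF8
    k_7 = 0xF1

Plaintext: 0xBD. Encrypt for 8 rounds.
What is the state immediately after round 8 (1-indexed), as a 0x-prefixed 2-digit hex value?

s_0 = plaintext = 0xBD
s_1 = Round(s_0, k_0) = 0xDA
s_2 = Round(s_1, k_1) = 0xAD
s_3 = Round(s_2, k_2) = 0xDD
s_4 = Round(s_3, k_3) = 0xDA
s_5 = Round(s_4, k_4) = 0xA0
s_6 = Round(s_5, k_5) = 0x08
s_7 = Round(s_6, k_6) = 0x8A
s_8 = Round(s_7, k_7) = 0xA6

0xA6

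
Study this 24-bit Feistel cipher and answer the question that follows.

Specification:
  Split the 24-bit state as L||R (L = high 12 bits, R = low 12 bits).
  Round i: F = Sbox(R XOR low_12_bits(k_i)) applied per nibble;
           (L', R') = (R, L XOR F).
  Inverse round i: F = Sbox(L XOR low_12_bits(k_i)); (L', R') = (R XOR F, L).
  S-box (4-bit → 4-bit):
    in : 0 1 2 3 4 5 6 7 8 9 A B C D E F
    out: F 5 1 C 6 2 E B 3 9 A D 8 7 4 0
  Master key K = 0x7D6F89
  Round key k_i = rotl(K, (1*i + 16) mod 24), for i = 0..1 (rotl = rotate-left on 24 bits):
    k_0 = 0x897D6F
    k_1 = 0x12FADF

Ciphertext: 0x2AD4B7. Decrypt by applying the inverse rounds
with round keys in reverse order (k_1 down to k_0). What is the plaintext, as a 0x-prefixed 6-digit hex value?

0x844706

s_0 = ciphertext = 0x2AD4B7
s_1 = InvRound(s_0, k_1) = 0x7062AD
s_2 = InvRound(s_1, k_0) = 0x844706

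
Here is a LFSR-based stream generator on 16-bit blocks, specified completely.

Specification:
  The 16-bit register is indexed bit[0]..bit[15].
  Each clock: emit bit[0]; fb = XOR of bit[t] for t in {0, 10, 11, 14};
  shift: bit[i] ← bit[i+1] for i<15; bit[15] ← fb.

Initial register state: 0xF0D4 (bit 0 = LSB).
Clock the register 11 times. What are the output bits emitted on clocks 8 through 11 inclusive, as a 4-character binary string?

1000

reg_0 = 0xF0D4
clock 1: out=0, reg = 0xF86A
clock 2: out=0, reg = 0x7C35
clock 3: out=1, reg = 0x3E1A
clock 4: out=0, reg = 0x1F0D
clock 5: out=1, reg = 0x8F86
clock 6: out=0, reg = 0x47C3
clock 7: out=1, reg = 0xA3E1
clock 8: out=1, reg = 0xD1F0
clock 9: out=0, reg = 0xE8F8
clock 10: out=0, reg = 0x747C
clock 11: out=0, reg = 0x3A3E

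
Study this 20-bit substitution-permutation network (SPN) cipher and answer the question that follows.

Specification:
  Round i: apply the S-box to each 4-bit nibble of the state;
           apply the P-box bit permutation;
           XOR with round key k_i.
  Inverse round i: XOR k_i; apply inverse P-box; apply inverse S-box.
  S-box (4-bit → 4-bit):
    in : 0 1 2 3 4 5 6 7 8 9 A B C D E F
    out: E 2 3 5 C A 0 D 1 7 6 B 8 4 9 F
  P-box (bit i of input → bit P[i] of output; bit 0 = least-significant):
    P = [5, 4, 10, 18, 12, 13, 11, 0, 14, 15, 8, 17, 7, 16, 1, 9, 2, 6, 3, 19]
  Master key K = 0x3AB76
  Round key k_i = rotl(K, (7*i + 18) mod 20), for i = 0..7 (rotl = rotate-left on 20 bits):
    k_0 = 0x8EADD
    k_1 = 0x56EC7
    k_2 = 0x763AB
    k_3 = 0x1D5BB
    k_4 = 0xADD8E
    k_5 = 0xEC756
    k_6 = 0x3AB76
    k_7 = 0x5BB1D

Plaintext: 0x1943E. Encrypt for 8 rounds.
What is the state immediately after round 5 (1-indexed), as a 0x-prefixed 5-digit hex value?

0xE0554

s_0 = plaintext = 0x1943E
s_1 = Round(s_0, k_0) = 0xFF33F
s_2 = Round(s_1, k_1) = 0x83139
s_3 = Round(s_2, k_2) = 0x7FF1D
s_4 = Round(s_3, k_3) = 0xA3235
s_5 = Round(s_4, k_4) = 0xE0554
s_6 = Round(s_5, k_5) = 0x16151
s_7 = Round(s_6, k_6) = 0x30B27
s_8 = Round(s_7, k_7) = 0x24D33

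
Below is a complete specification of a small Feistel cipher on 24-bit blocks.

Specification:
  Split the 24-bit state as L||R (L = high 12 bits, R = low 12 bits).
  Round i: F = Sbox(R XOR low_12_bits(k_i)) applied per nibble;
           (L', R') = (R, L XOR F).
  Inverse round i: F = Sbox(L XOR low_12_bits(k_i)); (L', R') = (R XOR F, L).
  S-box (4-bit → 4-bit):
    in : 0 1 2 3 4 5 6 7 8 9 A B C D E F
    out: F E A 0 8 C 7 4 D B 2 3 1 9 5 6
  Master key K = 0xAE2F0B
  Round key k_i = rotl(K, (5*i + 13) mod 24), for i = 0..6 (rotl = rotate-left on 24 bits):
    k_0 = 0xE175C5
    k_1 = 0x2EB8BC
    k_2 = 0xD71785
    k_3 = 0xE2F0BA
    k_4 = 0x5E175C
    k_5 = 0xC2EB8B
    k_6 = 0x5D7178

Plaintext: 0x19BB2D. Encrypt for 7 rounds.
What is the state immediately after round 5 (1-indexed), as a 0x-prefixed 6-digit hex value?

s_0 = plaintext = 0x19BB2D
s_1 = Round(s_0, k_0) = 0xB2D4C6
s_2 = Round(s_1, k_1) = 0x4C6A6F
s_3 = Round(s_2, k_2) = 0xA6FD94
s_4 = Round(s_3, k_3) = 0xD943CA
s_5 = Round(s_4, k_4) = 0x3CA523
s_6 = Round(s_5, k_5) = 0x5236E7
s_7 = Round(s_6, k_6) = 0x6E7195

0x3CA523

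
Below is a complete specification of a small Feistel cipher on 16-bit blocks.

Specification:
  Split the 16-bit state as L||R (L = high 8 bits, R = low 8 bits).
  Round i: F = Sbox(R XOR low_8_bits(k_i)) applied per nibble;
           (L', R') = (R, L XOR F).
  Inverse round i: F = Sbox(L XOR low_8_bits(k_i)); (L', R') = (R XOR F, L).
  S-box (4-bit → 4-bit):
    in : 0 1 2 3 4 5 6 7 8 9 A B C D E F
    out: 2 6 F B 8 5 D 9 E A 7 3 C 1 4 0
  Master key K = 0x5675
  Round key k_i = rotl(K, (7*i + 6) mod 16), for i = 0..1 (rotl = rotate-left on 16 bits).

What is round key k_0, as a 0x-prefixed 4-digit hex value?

K = 0x5675
k_0 = rotl(K, (7*0+6) mod 16) = rotl(K, 6) = 0x9D55

0x9D55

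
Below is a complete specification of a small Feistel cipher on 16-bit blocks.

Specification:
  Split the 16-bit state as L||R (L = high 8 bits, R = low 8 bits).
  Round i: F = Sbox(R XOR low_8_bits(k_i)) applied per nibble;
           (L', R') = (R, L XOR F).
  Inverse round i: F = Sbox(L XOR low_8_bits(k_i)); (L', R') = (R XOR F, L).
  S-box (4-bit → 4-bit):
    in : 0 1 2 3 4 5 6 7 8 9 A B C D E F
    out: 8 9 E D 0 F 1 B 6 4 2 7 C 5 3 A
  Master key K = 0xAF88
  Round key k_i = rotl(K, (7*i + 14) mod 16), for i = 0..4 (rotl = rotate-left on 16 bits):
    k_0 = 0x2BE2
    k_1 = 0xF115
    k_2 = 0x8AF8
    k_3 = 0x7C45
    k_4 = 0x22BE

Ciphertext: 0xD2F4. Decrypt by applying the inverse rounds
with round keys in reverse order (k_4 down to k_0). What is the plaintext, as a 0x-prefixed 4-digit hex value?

0x414C

s_0 = ciphertext = 0xD2F4
s_1 = InvRound(s_0, k_4) = 0xE8D2
s_2 = InvRound(s_1, k_3) = 0xF7E8
s_3 = InvRound(s_2, k_2) = 0x62F7
s_4 = InvRound(s_3, k_1) = 0x4C62
s_5 = InvRound(s_4, k_0) = 0x414C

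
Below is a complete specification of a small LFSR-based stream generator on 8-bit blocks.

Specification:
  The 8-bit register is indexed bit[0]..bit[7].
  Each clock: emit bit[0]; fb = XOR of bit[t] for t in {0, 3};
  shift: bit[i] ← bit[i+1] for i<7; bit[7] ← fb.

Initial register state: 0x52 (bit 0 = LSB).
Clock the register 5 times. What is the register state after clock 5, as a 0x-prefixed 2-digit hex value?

0xC2

reg_0 = 0x52
clock 1: out=0, reg = 0x29
clock 2: out=1, reg = 0x14
clock 3: out=0, reg = 0x0A
clock 4: out=0, reg = 0x85
clock 5: out=1, reg = 0xC2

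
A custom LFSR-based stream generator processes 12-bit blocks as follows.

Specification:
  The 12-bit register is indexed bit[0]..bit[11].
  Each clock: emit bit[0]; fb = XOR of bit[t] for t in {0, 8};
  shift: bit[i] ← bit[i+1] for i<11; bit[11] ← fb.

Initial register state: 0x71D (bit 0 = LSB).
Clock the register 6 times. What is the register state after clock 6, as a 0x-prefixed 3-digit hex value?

0xE9C

reg_0 = 0x71D
clock 1: out=1, reg = 0x38E
clock 2: out=0, reg = 0x9C7
clock 3: out=1, reg = 0x4E3
clock 4: out=1, reg = 0xA71
clock 5: out=1, reg = 0xD38
clock 6: out=0, reg = 0xE9C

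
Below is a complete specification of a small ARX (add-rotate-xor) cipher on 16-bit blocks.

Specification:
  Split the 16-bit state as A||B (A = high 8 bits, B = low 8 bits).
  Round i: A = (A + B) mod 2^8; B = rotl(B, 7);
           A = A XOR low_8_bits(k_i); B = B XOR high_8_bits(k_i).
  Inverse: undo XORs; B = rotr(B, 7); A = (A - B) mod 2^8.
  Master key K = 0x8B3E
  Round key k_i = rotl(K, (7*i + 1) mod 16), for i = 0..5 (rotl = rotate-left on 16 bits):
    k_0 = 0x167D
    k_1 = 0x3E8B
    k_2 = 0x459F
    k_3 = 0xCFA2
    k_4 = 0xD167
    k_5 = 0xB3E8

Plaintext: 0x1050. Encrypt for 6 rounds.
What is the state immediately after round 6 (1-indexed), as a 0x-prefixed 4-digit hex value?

s_0 = plaintext = 0x1050
s_1 = Round(s_0, k_0) = 0x1D3E
s_2 = Round(s_1, k_1) = 0xD021
s_3 = Round(s_2, k_2) = 0x6ED5
s_4 = Round(s_3, k_3) = 0xE125
s_5 = Round(s_4, k_4) = 0x6143
s_6 = Round(s_5, k_5) = 0x4C12

0x4C12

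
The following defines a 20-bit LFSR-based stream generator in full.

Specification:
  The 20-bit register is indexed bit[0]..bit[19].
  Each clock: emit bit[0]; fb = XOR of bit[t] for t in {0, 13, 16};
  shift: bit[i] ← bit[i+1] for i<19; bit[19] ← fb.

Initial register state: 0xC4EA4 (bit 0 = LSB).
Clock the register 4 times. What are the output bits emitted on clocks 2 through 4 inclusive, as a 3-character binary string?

reg_0 = 0xC4EA4
clock 1: out=0, reg = 0x62752
clock 2: out=0, reg = 0xB13A9
clock 3: out=1, reg = 0x589D4
clock 4: out=0, reg = 0xAC4EA

010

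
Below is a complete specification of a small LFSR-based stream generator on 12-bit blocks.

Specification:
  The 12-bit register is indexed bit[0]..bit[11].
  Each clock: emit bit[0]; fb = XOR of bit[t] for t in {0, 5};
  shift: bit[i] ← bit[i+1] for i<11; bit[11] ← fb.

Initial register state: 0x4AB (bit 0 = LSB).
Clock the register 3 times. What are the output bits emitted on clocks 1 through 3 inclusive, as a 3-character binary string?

110

reg_0 = 0x4AB
clock 1: out=1, reg = 0x255
clock 2: out=1, reg = 0x92A
clock 3: out=0, reg = 0xC95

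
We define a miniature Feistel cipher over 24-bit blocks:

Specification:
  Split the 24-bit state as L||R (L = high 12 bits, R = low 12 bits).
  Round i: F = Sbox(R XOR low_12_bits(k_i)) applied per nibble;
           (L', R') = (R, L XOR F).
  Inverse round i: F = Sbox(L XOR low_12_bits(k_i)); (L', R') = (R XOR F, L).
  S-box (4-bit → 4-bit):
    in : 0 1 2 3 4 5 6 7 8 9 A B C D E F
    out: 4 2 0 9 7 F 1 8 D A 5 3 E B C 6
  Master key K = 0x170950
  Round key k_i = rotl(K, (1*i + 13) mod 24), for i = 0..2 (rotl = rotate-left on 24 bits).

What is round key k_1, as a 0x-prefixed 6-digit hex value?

K = 0x170950
k_0 = rotl(K, (1*0+13) mod 24) = rotl(K, 13) = 0x2A02E1
k_1 = rotl(K, (1*1+13) mod 24) = rotl(K, 14) = 0x5405C2

0x5405C2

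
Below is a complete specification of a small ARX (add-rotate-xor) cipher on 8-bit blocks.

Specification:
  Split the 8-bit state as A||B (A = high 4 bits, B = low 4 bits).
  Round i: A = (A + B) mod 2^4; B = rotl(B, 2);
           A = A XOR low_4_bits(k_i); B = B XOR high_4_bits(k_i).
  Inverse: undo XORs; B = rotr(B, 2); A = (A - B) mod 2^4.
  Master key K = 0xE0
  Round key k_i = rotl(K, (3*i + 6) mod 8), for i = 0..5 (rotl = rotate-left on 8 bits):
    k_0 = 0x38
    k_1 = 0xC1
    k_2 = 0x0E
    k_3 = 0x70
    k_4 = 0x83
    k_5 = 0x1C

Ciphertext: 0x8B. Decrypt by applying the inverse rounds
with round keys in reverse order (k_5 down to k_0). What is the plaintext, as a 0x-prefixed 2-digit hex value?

s_0 = ciphertext = 0x8B
s_1 = InvRound(s_0, k_5) = 0xAA
s_2 = InvRound(s_1, k_4) = 0x18
s_3 = InvRound(s_2, k_3) = 0x2F
s_4 = InvRound(s_3, k_2) = 0xDF
s_5 = InvRound(s_4, k_1) = 0x0C
s_6 = InvRound(s_5, k_0) = 0x9F

0x9F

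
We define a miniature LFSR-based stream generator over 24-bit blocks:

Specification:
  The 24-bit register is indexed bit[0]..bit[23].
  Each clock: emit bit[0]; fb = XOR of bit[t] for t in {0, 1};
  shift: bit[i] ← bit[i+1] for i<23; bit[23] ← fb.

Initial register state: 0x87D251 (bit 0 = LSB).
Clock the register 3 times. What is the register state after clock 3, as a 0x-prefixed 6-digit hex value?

0x30FA4A

reg_0 = 0x87D251
clock 1: out=1, reg = 0xC3E928
clock 2: out=0, reg = 0x61F494
clock 3: out=0, reg = 0x30FA4A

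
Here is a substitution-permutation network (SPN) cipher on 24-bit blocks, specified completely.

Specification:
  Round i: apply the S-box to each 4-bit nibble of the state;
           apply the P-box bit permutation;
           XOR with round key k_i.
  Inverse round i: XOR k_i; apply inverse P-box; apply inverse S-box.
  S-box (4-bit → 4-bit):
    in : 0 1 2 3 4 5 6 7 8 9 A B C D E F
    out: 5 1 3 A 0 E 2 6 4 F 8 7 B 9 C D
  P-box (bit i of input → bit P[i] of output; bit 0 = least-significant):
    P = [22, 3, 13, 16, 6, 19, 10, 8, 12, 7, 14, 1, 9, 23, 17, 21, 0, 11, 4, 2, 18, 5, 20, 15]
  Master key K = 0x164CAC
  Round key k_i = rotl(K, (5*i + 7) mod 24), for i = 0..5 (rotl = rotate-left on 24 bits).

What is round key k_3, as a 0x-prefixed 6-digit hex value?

0x05932B

K = 0x164CAC
k_0 = rotl(K, (5*0+7) mod 24) = rotl(K, 7) = 0x26560B
k_1 = rotl(K, (5*1+7) mod 24) = rotl(K, 12) = 0xCAC164
k_2 = rotl(K, (5*2+7) mod 24) = rotl(K, 17) = 0x582C99
k_3 = rotl(K, (5*3+7) mod 24) = rotl(K, 22) = 0x05932B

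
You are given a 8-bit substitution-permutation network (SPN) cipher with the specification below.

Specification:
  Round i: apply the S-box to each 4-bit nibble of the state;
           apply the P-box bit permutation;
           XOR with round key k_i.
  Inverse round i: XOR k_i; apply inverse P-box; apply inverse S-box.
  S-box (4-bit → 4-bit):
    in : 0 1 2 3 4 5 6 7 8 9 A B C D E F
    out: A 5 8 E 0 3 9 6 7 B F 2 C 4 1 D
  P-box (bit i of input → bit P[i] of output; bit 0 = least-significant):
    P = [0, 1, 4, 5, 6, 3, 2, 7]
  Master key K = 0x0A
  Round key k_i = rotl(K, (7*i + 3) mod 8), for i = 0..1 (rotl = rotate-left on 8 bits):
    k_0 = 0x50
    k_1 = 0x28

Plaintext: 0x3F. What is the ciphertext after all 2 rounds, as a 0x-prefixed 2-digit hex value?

0x78

s_0 = plaintext = 0x3F
s_1 = Round(s_0, k_0) = 0xED
s_2 = Round(s_1, k_1) = 0x78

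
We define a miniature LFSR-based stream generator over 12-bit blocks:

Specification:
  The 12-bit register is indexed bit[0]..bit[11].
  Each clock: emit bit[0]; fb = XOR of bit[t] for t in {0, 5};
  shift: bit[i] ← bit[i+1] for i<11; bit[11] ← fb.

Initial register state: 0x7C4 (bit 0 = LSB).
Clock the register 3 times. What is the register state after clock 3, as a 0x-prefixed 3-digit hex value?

0x4F8

reg_0 = 0x7C4
clock 1: out=0, reg = 0x3E2
clock 2: out=0, reg = 0x9F1
clock 3: out=1, reg = 0x4F8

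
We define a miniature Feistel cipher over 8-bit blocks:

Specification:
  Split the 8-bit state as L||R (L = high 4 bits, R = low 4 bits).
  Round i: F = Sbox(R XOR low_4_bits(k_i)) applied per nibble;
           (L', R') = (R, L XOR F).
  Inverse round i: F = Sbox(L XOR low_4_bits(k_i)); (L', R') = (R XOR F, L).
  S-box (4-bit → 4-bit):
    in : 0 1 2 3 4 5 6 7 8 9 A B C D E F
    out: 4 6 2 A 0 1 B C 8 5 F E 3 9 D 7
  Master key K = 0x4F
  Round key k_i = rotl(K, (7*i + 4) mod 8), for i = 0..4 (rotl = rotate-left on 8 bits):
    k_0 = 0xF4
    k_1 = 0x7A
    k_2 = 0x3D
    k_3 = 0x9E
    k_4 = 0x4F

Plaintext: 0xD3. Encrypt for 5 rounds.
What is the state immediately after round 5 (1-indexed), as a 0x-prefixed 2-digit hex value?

s_0 = plaintext = 0xD3
s_1 = Round(s_0, k_0) = 0x31
s_2 = Round(s_1, k_1) = 0x1D
s_3 = Round(s_2, k_2) = 0xD5
s_4 = Round(s_3, k_3) = 0x53
s_5 = Round(s_4, k_4) = 0x36

0x36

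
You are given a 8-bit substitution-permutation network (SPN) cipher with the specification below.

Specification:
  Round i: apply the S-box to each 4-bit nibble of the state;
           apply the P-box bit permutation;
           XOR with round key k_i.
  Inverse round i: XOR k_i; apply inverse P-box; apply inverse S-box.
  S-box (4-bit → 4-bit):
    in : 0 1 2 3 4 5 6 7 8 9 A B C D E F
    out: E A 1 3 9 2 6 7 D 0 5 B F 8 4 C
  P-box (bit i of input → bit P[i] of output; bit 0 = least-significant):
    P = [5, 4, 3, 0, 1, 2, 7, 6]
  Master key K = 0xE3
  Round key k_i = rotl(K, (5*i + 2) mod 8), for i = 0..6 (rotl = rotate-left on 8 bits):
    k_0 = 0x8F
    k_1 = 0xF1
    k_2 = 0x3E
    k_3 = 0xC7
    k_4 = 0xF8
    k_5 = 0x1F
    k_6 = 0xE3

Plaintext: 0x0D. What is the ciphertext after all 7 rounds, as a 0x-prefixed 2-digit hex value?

s_0 = plaintext = 0x0D
s_1 = Round(s_0, k_0) = 0x4A
s_2 = Round(s_1, k_1) = 0x9B
s_3 = Round(s_2, k_2) = 0x0F
s_4 = Round(s_3, k_3) = 0x0A
s_5 = Round(s_4, k_4) = 0x14
s_6 = Round(s_5, k_5) = 0x7A
s_7 = Round(s_6, k_6) = 0x4D

0x4D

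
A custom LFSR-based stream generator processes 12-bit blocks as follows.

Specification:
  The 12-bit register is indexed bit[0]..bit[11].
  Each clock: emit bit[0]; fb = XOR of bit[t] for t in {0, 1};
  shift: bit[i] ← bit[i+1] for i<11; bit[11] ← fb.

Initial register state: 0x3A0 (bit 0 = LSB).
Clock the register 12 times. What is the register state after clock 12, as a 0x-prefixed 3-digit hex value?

0x270

reg_0 = 0x3A0
clock 1: out=0, reg = 0x1D0
clock 2: out=0, reg = 0x0E8
clock 3: out=0, reg = 0x074
clock 4: out=0, reg = 0x03A
clock 5: out=0, reg = 0x81D
clock 6: out=1, reg = 0xC0E
clock 7: out=0, reg = 0xE07
clock 8: out=1, reg = 0x703
clock 9: out=1, reg = 0x381
clock 10: out=1, reg = 0x9C0
clock 11: out=0, reg = 0x4E0
clock 12: out=0, reg = 0x270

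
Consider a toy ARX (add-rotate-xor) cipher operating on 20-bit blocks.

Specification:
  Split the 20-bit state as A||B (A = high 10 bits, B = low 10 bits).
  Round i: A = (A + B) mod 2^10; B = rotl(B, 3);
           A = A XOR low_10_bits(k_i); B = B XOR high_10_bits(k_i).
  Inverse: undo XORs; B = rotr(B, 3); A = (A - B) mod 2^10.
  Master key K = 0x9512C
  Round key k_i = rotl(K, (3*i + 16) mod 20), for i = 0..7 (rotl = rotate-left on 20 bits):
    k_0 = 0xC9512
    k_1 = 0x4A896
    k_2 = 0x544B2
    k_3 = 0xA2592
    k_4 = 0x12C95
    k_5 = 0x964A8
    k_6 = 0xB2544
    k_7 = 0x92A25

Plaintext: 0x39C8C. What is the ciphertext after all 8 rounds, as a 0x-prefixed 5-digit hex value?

s_0 = plaintext = 0x39C8C
s_1 = Round(s_0, k_0) = 0x18744
s_2 = Round(s_1, k_1) = 0xCCF0C
s_3 = Round(s_2, k_2) = 0xA3537
s_4 = Round(s_3, k_3) = 0x95B33
s_5 = Round(s_4, k_4) = 0x471D5
s_6 = Round(s_5, k_5) = 0x964F2
s_7 = Round(s_6, k_6) = 0x83D58
s_8 = Round(s_7, k_7) = 0x50888

0x50888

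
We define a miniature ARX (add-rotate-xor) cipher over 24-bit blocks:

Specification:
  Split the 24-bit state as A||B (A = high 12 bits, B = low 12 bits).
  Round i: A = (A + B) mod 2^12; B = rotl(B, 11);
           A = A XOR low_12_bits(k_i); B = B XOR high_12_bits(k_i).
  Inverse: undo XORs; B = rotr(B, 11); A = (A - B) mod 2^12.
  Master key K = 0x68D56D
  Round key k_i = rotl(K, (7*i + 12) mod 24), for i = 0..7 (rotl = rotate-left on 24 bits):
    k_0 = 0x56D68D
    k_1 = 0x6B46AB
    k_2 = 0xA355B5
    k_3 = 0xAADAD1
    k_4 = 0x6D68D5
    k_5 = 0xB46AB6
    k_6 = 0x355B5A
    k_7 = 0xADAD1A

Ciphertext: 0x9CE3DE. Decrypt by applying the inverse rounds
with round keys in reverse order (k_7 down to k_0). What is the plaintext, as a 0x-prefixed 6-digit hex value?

0xA0AE16

s_0 = ciphertext = 0x9CE3DE
s_1 = InvRound(s_0, k_7) = 0x2CB209
s_2 = InvRound(s_1, k_6) = 0x6D92B8
s_3 = InvRound(s_2, k_5) = 0x8723FD
s_4 = InvRound(s_3, k_4) = 0x651A56
s_5 = InvRound(s_4, k_3) = 0xA8A1F6
s_6 = InvRound(s_5, k_2) = 0x7B8787
s_7 = InvRound(s_6, k_1) = 0xEAD266
s_8 = InvRound(s_7, k_0) = 0xA0AE16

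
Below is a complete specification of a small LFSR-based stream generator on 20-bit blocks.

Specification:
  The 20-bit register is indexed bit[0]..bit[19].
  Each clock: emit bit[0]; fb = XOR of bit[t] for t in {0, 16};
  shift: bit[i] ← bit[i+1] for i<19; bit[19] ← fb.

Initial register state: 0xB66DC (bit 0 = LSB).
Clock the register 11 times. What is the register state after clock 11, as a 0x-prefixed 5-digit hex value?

reg_0 = 0xB66DC
clock 1: out=0, reg = 0xDB36E
clock 2: out=0, reg = 0xED9B7
clock 3: out=1, reg = 0xF6CDB
clock 4: out=1, reg = 0x7B66D
clock 5: out=1, reg = 0x3DB36
clock 6: out=0, reg = 0x9ED9B
clock 7: out=1, reg = 0x4F6CD
clock 8: out=1, reg = 0xA7B66
clock 9: out=0, reg = 0x53DB3
clock 10: out=1, reg = 0x29ED9
clock 11: out=1, reg = 0x94F6C

0x94F6C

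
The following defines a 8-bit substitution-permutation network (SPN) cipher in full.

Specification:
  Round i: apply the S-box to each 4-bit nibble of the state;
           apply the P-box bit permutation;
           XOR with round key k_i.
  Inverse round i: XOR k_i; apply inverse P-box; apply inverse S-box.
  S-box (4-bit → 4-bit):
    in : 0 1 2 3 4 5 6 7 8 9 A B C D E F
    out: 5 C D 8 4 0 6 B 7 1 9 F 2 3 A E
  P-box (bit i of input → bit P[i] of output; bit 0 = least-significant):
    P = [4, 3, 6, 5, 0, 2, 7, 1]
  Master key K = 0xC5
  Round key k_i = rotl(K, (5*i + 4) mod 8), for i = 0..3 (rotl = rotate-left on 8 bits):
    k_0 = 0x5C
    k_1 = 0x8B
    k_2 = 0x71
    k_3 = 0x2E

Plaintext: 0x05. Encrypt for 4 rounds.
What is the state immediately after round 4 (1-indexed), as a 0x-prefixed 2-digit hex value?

0x74

s_0 = plaintext = 0x05
s_1 = Round(s_0, k_0) = 0xDD
s_2 = Round(s_1, k_1) = 0x96
s_3 = Round(s_2, k_2) = 0x38
s_4 = Round(s_3, k_3) = 0x74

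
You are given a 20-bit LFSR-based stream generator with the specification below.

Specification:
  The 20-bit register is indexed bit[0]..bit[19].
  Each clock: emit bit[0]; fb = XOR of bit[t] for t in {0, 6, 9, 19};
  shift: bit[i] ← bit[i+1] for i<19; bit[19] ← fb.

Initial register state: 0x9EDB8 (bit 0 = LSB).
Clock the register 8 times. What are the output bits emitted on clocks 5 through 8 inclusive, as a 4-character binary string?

reg_0 = 0x9EDB8
clock 1: out=0, reg = 0xCF6DC
clock 2: out=0, reg = 0xE7B6E
clock 3: out=0, reg = 0xF3DB7
clock 4: out=1, reg = 0x79EDB
clock 5: out=1, reg = 0xBCF6D
clock 6: out=1, reg = 0x5E7B6
clock 7: out=0, reg = 0xAF3DB
clock 8: out=1, reg = 0x579ED

1101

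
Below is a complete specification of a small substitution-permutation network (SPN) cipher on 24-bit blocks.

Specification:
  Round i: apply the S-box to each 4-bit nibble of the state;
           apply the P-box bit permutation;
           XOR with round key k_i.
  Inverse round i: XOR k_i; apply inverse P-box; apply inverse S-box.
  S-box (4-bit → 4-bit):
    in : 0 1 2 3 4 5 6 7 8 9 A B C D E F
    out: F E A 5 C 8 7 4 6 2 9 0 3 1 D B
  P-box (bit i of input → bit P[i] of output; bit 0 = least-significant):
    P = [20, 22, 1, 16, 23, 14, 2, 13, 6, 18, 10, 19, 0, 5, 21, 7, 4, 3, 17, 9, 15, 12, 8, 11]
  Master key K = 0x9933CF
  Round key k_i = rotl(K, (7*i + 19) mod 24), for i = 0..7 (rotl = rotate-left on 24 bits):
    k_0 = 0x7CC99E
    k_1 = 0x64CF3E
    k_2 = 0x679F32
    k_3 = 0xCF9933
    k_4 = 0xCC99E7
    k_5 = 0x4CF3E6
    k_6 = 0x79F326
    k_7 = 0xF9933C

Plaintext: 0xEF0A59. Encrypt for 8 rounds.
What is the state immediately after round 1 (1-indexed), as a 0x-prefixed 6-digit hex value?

0x146267

s_0 = plaintext = 0xEF0A59
s_1 = Round(s_0, k_0) = 0x146267
s_2 = Round(s_1, k_1) = 0xCA9419
s_3 = Round(s_2, k_2) = 0x2F6906
s_4 = Round(s_3, k_3) = 0x3BE30C
s_5 = Round(s_4, k_4) = 0x3C7C22
s_6 = Round(s_5, k_5) = 0x2912BE
s_7 = Round(s_6, k_6) = 0x44EB8C
s_8 = Round(s_7, k_7) = 0x8BD8B9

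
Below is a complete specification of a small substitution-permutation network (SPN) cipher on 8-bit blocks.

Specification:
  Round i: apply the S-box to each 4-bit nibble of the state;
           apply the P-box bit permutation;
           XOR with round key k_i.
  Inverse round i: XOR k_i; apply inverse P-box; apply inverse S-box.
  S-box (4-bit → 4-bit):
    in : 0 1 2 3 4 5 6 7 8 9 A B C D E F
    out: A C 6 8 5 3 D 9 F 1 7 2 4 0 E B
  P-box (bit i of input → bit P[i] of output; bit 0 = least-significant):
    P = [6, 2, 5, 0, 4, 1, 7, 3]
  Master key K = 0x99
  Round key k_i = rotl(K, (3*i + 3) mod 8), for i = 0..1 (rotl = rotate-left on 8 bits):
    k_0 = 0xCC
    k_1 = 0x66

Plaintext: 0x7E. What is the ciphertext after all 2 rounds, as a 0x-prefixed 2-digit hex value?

s_0 = plaintext = 0x7E
s_1 = Round(s_0, k_0) = 0xF1
s_2 = Round(s_1, k_1) = 0x5D

0x5D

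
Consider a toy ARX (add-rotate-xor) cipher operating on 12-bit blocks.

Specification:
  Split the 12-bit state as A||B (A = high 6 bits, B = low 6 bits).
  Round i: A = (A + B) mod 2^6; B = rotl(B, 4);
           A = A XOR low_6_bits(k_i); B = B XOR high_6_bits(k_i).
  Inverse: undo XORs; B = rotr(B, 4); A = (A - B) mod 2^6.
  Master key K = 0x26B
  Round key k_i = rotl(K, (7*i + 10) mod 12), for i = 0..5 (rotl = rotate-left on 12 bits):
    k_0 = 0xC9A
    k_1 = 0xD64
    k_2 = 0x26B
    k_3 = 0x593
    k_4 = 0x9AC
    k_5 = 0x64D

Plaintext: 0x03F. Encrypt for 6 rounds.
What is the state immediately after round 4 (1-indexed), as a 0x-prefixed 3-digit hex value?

s_0 = plaintext = 0x03F
s_1 = Round(s_0, k_0) = 0x94D
s_2 = Round(s_1, k_1) = 0x5A6
s_3 = Round(s_2, k_2) = 0x5E0
s_4 = Round(s_3, k_3) = 0x91E
s_5 = Round(s_4, k_4) = 0xB81
s_6 = Round(s_5, k_5) = 0x889

0x91E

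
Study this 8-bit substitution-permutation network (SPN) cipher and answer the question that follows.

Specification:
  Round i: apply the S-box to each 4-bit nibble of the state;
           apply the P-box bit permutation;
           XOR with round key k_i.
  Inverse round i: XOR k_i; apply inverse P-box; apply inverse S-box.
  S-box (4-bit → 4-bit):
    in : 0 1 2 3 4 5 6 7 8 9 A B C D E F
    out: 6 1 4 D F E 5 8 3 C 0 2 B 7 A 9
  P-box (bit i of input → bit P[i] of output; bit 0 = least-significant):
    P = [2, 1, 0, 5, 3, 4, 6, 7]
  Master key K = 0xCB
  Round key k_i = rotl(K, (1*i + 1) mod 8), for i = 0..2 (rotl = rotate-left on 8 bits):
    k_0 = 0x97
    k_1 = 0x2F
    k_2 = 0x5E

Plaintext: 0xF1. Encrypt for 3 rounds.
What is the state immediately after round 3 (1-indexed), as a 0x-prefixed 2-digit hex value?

0x3D

s_0 = plaintext = 0xF1
s_1 = Round(s_0, k_0) = 0x1B
s_2 = Round(s_1, k_1) = 0x25
s_3 = Round(s_2, k_2) = 0x3D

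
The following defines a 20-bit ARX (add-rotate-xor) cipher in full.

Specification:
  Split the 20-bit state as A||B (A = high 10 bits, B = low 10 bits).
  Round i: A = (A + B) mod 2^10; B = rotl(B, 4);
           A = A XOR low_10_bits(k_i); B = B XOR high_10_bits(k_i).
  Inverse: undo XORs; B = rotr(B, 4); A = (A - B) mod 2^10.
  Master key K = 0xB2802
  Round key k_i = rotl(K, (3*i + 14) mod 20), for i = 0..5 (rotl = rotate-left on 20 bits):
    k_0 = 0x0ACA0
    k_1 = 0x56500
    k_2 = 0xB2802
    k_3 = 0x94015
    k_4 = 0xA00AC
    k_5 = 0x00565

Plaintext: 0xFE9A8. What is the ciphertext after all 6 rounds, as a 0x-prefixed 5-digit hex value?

s_0 = plaintext = 0xFE9A8
s_1 = Round(s_0, k_0) = 0x40AAD
s_2 = Round(s_1, k_1) = 0xABF83
s_3 = Round(s_2, k_2) = 0x8C2F4
s_4 = Round(s_3, k_3) = 0x4C51B
s_5 = Round(s_4, k_4) = 0xB8334
s_6 = Round(s_5, k_5) = 0xDC74D

0xDC74D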